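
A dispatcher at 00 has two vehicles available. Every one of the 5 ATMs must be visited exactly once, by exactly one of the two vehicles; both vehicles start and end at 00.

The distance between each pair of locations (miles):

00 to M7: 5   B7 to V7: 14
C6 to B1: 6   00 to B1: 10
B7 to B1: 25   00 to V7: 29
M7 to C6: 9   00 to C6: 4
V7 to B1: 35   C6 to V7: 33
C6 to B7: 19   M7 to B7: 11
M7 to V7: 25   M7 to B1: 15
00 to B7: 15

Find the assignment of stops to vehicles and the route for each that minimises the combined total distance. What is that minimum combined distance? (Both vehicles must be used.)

Check every non-empty split of the stops between the two vehicles; for each half take its own optimal tour:
  {M7} + {C6, B7, V7, B1}: 10 + 74 = 84
  {C6} + {M7, B7, V7, B1}: 8 + 75 = 83
  {M7, C6} + {B7, V7, B1}: 18 + 74 = 92
  {B7} + {M7, C6, V7, B1}: 30 + 75 = 105
  {M7, B7} + {C6, V7, B1}: 31 + 74 = 105
  {C6, B7} + {M7, V7, B1}: 38 + 75 = 113
  … (15 splits in total)
  {M7, B7, V7} + {C6, B1}: 59 + 20 = 79  ← best
Best: vehicle 1 00 → M7 → B7 → V7 → 00 = 59; vehicle 2 00 → C6 → B1 → 00 = 20; combined 79.

79 miles — the smallest possible combined total.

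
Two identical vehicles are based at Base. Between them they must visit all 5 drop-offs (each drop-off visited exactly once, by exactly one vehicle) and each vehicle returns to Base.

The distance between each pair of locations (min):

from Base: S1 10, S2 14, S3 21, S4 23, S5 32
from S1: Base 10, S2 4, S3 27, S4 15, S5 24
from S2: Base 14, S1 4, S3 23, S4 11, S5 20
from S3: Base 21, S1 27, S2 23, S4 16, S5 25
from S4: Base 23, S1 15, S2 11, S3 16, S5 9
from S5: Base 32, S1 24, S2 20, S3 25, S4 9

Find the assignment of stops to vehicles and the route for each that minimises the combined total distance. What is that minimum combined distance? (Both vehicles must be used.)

100 min — the smallest possible combined total.

There are 2^4 − 1 = 15 ways to divide the 5 stops into two non-empty groups. For each, the best each vehicle can do is its own shortest tour through its group:
  {S1} + {S2, S3, S4, S5}: 20 + 80 = 100
  {S2} + {S1, S3, S4, S5}: 28 + 80 = 108
  {S1, S2} + {S3, S4, S5}: 28 + 78 = 106
  {S3} + {S1, S2, S4, S5}: 42 + 66 = 108
  {S1, S3} + {S2, S4, S5}: 58 + 66 = 124
  {S2, S3} + {S1, S4, S5}: 58 + 66 = 124
  … (15 splits in total)
Best: vehicle 1 Base → S1 → Base = 20; vehicle 2 Base → S2 → S4 → S5 → S3 → Base = 80; combined 100.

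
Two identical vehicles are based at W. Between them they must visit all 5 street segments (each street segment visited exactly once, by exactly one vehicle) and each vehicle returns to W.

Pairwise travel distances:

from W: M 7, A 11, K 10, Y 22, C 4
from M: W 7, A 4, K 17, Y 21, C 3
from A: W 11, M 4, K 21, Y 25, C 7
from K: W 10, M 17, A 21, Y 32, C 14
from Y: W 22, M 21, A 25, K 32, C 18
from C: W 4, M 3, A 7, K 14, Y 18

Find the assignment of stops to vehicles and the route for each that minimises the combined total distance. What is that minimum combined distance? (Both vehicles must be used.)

Try each way of splitting the stops between the two vehicles (each non-empty) and, for each split, find the best tour for each vehicle:
  {M} + {A, K, Y, C}: 14 + 78 = 92
  {A} + {M, K, Y, C}: 22 + 70 = 92
  {M, A} + {K, Y, C}: 22 + 64 = 86
  {K} + {M, A, Y, C}: 20 + 58 = 78
  {M, K} + {A, Y, C}: 34 + 58 = 92
  {A, K} + {M, Y, C}: 42 + 50 = 92
  … (15 splits in total)
Best: vehicle 1 W → K → W = 20; vehicle 2 W → M → A → Y → C → W = 58; combined 78.

Minimum combined distance: 78.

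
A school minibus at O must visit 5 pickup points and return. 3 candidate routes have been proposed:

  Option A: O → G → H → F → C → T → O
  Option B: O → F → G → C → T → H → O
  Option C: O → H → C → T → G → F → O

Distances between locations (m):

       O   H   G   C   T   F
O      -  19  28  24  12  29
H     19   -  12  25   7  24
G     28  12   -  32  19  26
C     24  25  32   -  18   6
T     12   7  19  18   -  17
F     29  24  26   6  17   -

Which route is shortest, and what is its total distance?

100 m — Option A is the shortest.

Option A: 28 + 12 + 24 + 6 + 18 + 12 = 100
Option B: 29 + 26 + 32 + 18 + 7 + 19 = 131
Option C: 19 + 25 + 18 + 19 + 26 + 29 = 136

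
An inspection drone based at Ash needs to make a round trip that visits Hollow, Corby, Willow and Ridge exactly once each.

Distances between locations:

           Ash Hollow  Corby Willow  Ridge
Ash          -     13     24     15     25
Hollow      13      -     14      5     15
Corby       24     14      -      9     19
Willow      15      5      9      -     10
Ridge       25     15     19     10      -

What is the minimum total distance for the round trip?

There are 12 distinct closed tours to check (reversals are equivalent).
Ash→Hollow→Corby→Willow→Ridge→Ash: 13+14+9+10+25 = 71
Ash→Hollow→Corby→Ridge→Willow→Ash: 13+14+19+10+15 = 71
Ash→Hollow→Willow→Corby→Ridge→Ash: 13+5+9+19+25 = 71
Ash→Hollow→Willow→Ridge→Corby→Ash: 13+5+10+19+24 = 71
Ash→Hollow→Ridge→Corby→Willow→Ash: 13+15+19+9+15 = 71
Ash→Hollow→Ridge→Willow→Corby→Ash: 13+15+10+9+24 = 71
Ash→Corby→Hollow→Willow→Ridge→Ash: 24+14+5+10+25 = 78
Ash→Corby→Hollow→Ridge→Willow→Ash: 24+14+15+10+15 = 78
Ash→Corby→Willow→Hollow→Ridge→Ash: 24+9+5+15+25 = 78
Ash→Corby→Ridge→Hollow→Willow→Ash: 24+19+15+5+15 = 78
Ash→Willow→Hollow→Corby→Ridge→Ash: 15+5+14+19+25 = 78
Ash→Willow→Corby→Hollow→Ridge→Ash: 15+9+14+15+25 = 78
The minimum is 71.
One optimal route: Ash → Hollow → Corby → Willow → Ridge → Ash (or its reverse).

71 — the shortest possible round trip.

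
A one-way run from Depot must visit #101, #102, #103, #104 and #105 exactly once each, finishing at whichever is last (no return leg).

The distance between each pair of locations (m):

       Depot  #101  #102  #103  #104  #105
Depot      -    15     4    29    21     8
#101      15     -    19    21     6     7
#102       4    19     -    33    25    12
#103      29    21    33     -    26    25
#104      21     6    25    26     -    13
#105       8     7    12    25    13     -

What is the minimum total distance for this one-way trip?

There are 5! = 120 possible orderings.
Depot→#101→#102→#103→#104→#105: 15+19+33+26+13 = 106
Depot→#101→#102→#103→#105→#104: 15+19+33+25+13 = 105
Depot→#101→#102→#104→#103→#105: 15+19+25+26+25 = 110
Depot→#101→#102→#104→#105→#103: 15+19+25+13+25 = 97
Depot→#101→#102→#105→#103→#104: 15+19+12+25+26 = 97
Depot→#101→#102→#105→#104→#103: 15+19+12+13+26 = 85
Depot→#101→#103→#102→#104→#105: 15+21+33+25+13 = 107
Depot→#101→#103→#102→#105→#104: 15+21+33+12+13 = 94
Depot→#101→#103→#104→#102→#105: 15+21+26+25+12 = 99
Depot→#101→#103→#104→#105→#102: 15+21+26+13+12 = 87
Depot→#101→#103→#105→#102→#104: 15+21+25+12+25 = 98
Depot→#101→#103→#105→#104→#102: 15+21+25+13+25 = 99
Depot→#101→#104→#102→#103→#105: 15+6+25+33+25 = 104
Depot→#101→#104→#102→#105→#103: 15+6+25+12+25 = 83
… (106 more)
Depot→#102→#105→#101→#104→#103: 4+12+7+6+26 = 55  ← best
The minimum is 55.
One shortest path: Depot → #102 → #105 → #101 → #104 → #103.

Shortest open route: 55 m.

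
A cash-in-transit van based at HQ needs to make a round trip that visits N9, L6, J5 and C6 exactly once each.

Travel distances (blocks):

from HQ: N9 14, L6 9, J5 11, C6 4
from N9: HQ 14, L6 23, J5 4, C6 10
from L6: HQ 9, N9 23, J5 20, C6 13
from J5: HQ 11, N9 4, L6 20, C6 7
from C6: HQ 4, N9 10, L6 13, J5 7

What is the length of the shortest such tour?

47 blocks — the shortest possible round trip.

With 4 stops there are 4!/2 = 12 distinct round trips (a route and its reverse cost the same).
HQ - N9 - L6 - J5 - C6 - HQ: 14+23+20+7+4 = 68
HQ - N9 - L6 - C6 - J5 - HQ: 14+23+13+7+11 = 68
HQ - N9 - J5 - L6 - C6 - HQ: 14+4+20+13+4 = 55
HQ - N9 - J5 - C6 - L6 - HQ: 14+4+7+13+9 = 47
HQ - N9 - C6 - L6 - J5 - HQ: 14+10+13+20+11 = 68
HQ - N9 - C6 - J5 - L6 - HQ: 14+10+7+20+9 = 60
HQ - L6 - N9 - J5 - C6 - HQ: 9+23+4+7+4 = 47
HQ - L6 - N9 - C6 - J5 - HQ: 9+23+10+7+11 = 60
HQ - L6 - J5 - N9 - C6 - HQ: 9+20+4+10+4 = 47
HQ - L6 - C6 - N9 - J5 - HQ: 9+13+10+4+11 = 47
HQ - J5 - N9 - L6 - C6 - HQ: 11+4+23+13+4 = 55
HQ - J5 - L6 - N9 - C6 - HQ: 11+20+23+10+4 = 68
The minimum is 47.
One optimal route: HQ → N9 → J5 → C6 → L6 → HQ (or its reverse).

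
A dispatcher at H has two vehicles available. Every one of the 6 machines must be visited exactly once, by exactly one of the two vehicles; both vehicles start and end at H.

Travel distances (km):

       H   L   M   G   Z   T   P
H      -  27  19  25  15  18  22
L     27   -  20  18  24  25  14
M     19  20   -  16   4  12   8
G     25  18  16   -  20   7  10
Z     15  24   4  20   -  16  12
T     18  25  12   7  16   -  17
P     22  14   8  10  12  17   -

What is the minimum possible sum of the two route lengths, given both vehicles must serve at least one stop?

114 km — the smallest possible combined total.

Check every non-empty split of the stops between the two vehicles; for each half take its own optimal tour:
  {L} + {M, G, Z, T, P}: 54 + 62 = 116
  {M} + {L, G, Z, T, P}: 38 + 84 = 122
  {L, M} + {G, Z, T, P}: 66 + 62 = 128
  {G} + {L, M, Z, T, P}: 50 + 84 = 134
  {L, G} + {M, Z, T, P}: 70 + 62 = 132
  {M, G} + {L, Z, T, P}: 60 + 84 = 144
  … (31 splits in total)
  {Z} + {L, M, G, T, P}: 30 + 84 = 114  ← best
Best: vehicle 1 H → Z → H = 30; vehicle 2 H → M → P → L → G → T → H = 84; combined 114.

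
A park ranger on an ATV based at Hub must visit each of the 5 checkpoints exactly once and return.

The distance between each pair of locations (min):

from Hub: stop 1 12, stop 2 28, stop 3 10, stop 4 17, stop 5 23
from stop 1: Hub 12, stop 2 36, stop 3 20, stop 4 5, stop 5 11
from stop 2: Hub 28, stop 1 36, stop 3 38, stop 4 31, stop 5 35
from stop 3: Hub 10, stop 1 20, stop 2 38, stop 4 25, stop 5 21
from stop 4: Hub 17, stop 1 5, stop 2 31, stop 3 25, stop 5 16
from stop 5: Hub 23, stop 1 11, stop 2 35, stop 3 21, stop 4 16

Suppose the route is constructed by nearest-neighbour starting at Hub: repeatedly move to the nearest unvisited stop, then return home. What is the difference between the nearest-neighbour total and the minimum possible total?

From Hub: stop 3=10, stop 1=12, stop 4=17, stop 5=23, stop 2=28 → choose stop 3 (10).
From stop 3: stop 1=20, stop 5=21, stop 4=25, stop 2=38 → choose stop 1 (20).
From stop 1: stop 4=5, stop 5=11, stop 2=36 → choose stop 4 (5).
From stop 4: stop 5=16, stop 2=31 → choose stop 5 (16).
From stop 5: stop 2=35 → choose stop 2 (35).
NN route Hub → stop 3 → stop 1 → stop 4 → stop 5 → stop 2 → Hub costs 114.
Optimal: Hub → stop 2 → stop 4 → stop 1 → stop 5 → stop 3 → Hub costs 106 (by enumerating all 60 distinct tours).
Excess = 114 − 106 = 8.

Excess over optimum: 8 min.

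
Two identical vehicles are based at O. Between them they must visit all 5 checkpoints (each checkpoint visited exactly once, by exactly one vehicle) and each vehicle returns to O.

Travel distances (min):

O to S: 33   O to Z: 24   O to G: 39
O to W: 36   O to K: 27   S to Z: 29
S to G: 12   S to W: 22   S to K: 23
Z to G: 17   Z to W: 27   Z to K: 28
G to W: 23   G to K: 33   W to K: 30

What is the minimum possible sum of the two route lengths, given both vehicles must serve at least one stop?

Minimum combined distance: 165 min.

Try each way of splitting the stops between the two vehicles (each non-empty) and, for each split, find the best tour for each vehicle:
  {S} + {Z, G, W, K}: 66 + 121 = 187
  {Z} + {S, G, W, K}: 48 + 121 = 169
  {S, Z} + {G, W, K}: 86 + 119 = 205
  {G} + {S, Z, W, K}: 78 + 123 = 201
  {S, G} + {Z, W, K}: 84 + 108 = 192
  {Z, G} + {S, W, K}: 80 + 108 = 188
  … (15 splits in total)
  {S, Z, G, W} + {K}: 111 + 54 = 165  ← best
Best: vehicle 1 O → Z → G → S → W → O = 111; vehicle 2 O → K → O = 54; combined 165.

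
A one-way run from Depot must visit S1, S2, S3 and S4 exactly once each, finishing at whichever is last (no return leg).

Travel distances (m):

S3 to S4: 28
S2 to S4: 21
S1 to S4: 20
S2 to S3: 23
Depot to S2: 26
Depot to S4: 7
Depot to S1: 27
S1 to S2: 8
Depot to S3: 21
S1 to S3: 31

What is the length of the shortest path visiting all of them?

There are 4! = 24 possible orderings.
Depot→S1→S2→S3→S4: 27+8+23+28 = 86
Depot→S1→S2→S4→S3: 27+8+21+28 = 84
Depot→S1→S3→S2→S4: 27+31+23+21 = 102
Depot→S1→S3→S4→S2: 27+31+28+21 = 107
Depot→S1→S4→S2→S3: 27+20+21+23 = 91
Depot→S1→S4→S3→S2: 27+20+28+23 = 98
Depot→S2→S1→S3→S4: 26+8+31+28 = 93
Depot→S2→S1→S4→S3: 26+8+20+28 = 82
Depot→S2→S3→S1→S4: 26+23+31+20 = 100
Depot→S2→S3→S4→S1: 26+23+28+20 = 97
Depot→S2→S4→S1→S3: 26+21+20+31 = 98
Depot→S2→S4→S3→S1: 26+21+28+31 = 106
Depot→S3→S1→S2→S4: 21+31+8+21 = 81
Depot→S3→S1→S4→S2: 21+31+20+21 = 93
… (10 more)
Depot→S4→S1→S2→S3: 7+20+8+23 = 58  ← best
The minimum is 58.
One shortest path: Depot → S4 → S1 → S2 → S3.

58 m — the minimum one-way total.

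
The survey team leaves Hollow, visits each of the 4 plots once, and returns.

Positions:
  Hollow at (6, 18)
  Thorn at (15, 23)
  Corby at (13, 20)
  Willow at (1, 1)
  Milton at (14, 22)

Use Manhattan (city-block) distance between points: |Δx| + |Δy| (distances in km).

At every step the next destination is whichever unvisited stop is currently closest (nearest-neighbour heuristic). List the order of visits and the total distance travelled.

Hollow → [Corby:9 / Milton:12 / Thorn:14 / Willow:22] → Corby (9)
Corby → [Milton:3 / Thorn:5 / Willow:31] → Milton (3)
Milton → [Thorn:2 / Willow:34] → Thorn (2)
Thorn → [Willow:36] → Willow (36)
Return Willow→Hollow: 22.
Total = 9 + 3 + 2 + 36 + 22 = 72.

Nearest-neighbour total = 72 km; route Hollow → Corby → Milton → Thorn → Willow → Hollow.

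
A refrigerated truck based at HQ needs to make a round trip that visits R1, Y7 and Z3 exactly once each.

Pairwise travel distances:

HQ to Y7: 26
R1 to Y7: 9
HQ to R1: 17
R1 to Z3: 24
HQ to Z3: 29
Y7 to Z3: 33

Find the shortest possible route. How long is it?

With 3 stops there are 3!/2 = 3 distinct round trips (a route and its reverse cost the same).
HQ-R1-Y7-Z3-HQ: 17+9+33+29 = 88
HQ-R1-Z3-Y7-HQ: 17+24+33+26 = 100
HQ-Y7-R1-Z3-HQ: 26+9+24+29 = 88
The minimum is 88.
One optimal route: HQ → R1 → Y7 → Z3 → HQ (or its reverse).

88 — the shortest possible round trip.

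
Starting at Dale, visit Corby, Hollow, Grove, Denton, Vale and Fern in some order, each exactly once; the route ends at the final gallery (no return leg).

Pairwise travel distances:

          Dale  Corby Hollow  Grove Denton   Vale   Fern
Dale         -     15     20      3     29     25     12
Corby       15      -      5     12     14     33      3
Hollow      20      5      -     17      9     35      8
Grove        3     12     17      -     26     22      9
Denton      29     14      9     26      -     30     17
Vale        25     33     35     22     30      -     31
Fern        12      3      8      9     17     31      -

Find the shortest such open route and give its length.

There are 6! = 720 possible orderings.
Dale → Corby → Hollow → Grove → Denton → Vale → Fern: 15+5+17+26+30+31 = 124
Dale → Corby → Hollow → Grove → Denton → Fern → Vale: 15+5+17+26+17+31 = 111
Dale → Corby → Hollow → Grove → Vale → Denton → Fern: 15+5+17+22+30+17 = 106
Dale → Corby → Hollow → Grove → Vale → Fern → Denton: 15+5+17+22+31+17 = 107
Dale → Corby → Hollow → Grove → Fern → Denton → Vale: 15+5+17+9+17+30 = 93
Dale → Corby → Hollow → Grove → Fern → Vale → Denton: 15+5+17+9+31+30 = 107
Dale → Corby → Hollow → Denton → Grove → Vale → Fern: 15+5+9+26+22+31 = 108
Dale → Corby → Hollow → Denton → Grove → Fern → Vale: 15+5+9+26+9+31 = 95
… (712 more)
Dale → Grove → Fern → Corby → Hollow → Denton → Vale: 3+9+3+5+9+30 = 59  ← best
The minimum is 59.
One shortest path: Dale → Grove → Fern → Corby → Hollow → Denton → Vale.

Shortest open route: 59.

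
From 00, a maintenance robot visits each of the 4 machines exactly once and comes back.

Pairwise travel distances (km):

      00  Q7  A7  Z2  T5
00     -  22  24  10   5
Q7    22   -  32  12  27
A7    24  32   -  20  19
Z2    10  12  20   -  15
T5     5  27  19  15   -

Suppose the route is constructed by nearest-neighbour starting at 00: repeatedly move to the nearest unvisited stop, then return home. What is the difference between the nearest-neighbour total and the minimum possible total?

The nearest-neighbour route is 10 km longer than optimal.

From 00: T5=5, Z2=10, Q7=22, A7=24 → choose T5 (5).
From T5: Z2=15, A7=19, Q7=27 → choose Z2 (15).
From Z2: Q7=12, A7=20 → choose Q7 (12).
From Q7: A7=32 → choose A7 (32).
NN route 00 → T5 → Z2 → Q7 → A7 → 00 costs 88.
Optimal: 00 → Q7 → Z2 → A7 → T5 → 00 costs 78 (by enumerating all 12 distinct tours).
Excess = 88 − 78 = 10.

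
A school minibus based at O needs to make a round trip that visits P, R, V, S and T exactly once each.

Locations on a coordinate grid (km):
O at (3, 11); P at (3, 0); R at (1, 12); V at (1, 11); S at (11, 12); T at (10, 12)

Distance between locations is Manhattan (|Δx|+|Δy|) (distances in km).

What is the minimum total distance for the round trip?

O-P-R-V-S-T-O: 11+14+1+11+1+8 = 46
O-P-R-V-T-S-O: 11+14+1+10+1+9 = 46
O-P-R-S-V-T-O: 11+14+10+11+10+8 = 64
O-P-R-S-T-V-O: 11+14+10+1+10+2 = 48
O-P-R-T-V-S-O: 11+14+9+10+11+9 = 64
O-P-R-T-S-V-O: 11+14+9+1+11+2 = 48
O-P-V-R-S-T-O: 11+13+1+10+1+8 = 44
O-P-V-R-T-S-O: 11+13+1+9+1+9 = 44
O-P-V-S-R-T-O: 11+13+11+10+9+8 = 62
O-P-V-S-T-R-O: 11+13+11+1+9+3 = 48
O-P-V-T-R-S-O: 11+13+10+9+10+9 = 62
O-P-V-T-S-R-O: 11+13+10+1+10+3 = 48
O-P-S-R-V-T-O: 11+20+10+1+10+8 = 60
O-P-S-R-T-V-O: 11+20+10+9+10+2 = 62
… (46 more)
The minimum is 44.
One optimal route: O → P → V → R → S → T → O (or its reverse).

Minimum total distance: 44 km.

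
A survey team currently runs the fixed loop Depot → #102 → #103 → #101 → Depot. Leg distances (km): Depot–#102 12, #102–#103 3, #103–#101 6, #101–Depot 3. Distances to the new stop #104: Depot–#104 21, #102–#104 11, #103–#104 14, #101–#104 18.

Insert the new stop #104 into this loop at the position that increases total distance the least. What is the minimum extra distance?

Insertion cost between consecutive stops i–j is d(i,#104) + d(#104,j) − d(i,j):
  between Depot and #102: 21 + 11 − 12 = 20
  between #102 and #103: 11 + 14 − 3 = 22
  between #103 and #101: 14 + 18 − 6 = 26
  between #101 and Depot: 18 + 21 − 3 = 36
Cheapest insertion is between Depot and #102, adding 20.
New total = 24 + 20 = 44.

Adding 20 km by placing #104 on the Depot–#102 leg.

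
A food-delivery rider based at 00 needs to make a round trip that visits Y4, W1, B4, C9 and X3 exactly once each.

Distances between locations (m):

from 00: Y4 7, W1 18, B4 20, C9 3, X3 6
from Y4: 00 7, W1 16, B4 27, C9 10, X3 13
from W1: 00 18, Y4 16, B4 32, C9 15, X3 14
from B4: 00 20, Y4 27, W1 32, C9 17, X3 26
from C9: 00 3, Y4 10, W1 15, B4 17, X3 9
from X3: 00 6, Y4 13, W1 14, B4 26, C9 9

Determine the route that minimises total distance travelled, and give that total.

With 5 stops there are 5!/2 = 60 distinct round trips (a route and its reverse cost the same).
00-Y4-W1-B4-C9-X3-00: 7+16+32+17+9+6 = 87
00-Y4-W1-B4-X3-C9-00: 7+16+32+26+9+3 = 93
00-Y4-W1-C9-B4-X3-00: 7+16+15+17+26+6 = 87
00-Y4-W1-C9-X3-B4-00: 7+16+15+9+26+20 = 93
00-Y4-W1-X3-B4-C9-00: 7+16+14+26+17+3 = 83
00-Y4-W1-X3-C9-B4-00: 7+16+14+9+17+20 = 83
00-Y4-B4-W1-C9-X3-00: 7+27+32+15+9+6 = 96
00-Y4-B4-W1-X3-C9-00: 7+27+32+14+9+3 = 92
00-Y4-B4-C9-W1-X3-00: 7+27+17+15+14+6 = 86
00-Y4-B4-C9-X3-W1-00: 7+27+17+9+14+18 = 92
00-Y4-B4-X3-W1-C9-00: 7+27+26+14+15+3 = 92
00-Y4-B4-X3-C9-W1-00: 7+27+26+9+15+18 = 102
00-Y4-C9-W1-B4-X3-00: 7+10+15+32+26+6 = 96
00-Y4-C9-W1-X3-B4-00: 7+10+15+14+26+20 = 92
… (46 more)
The minimum is 83.
One optimal route: 00 → Y4 → W1 → X3 → B4 → C9 → 00 (or its reverse).

Minimum total distance: 83 m.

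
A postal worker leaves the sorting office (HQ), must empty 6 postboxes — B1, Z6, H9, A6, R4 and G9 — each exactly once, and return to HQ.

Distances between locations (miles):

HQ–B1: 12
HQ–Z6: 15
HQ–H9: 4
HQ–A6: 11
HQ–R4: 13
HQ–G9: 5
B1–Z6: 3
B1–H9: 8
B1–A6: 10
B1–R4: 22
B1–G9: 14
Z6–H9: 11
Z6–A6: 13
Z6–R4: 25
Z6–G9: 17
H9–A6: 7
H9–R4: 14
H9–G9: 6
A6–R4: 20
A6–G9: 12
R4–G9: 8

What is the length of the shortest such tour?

Minimum total distance: 61 miles.

With 6 stops there are 6!/2 = 360 distinct round trips (a route and its reverse cost the same).
HQ → B1 → Z6 → H9 → A6 → R4 → G9 → HQ: 12+3+11+7+20+8+5 = 66
HQ → B1 → Z6 → H9 → A6 → G9 → R4 → HQ: 12+3+11+7+12+8+13 = 66
HQ → B1 → Z6 → H9 → R4 → A6 → G9 → HQ: 12+3+11+14+20+12+5 = 77
HQ → B1 → Z6 → H9 → R4 → G9 → A6 → HQ: 12+3+11+14+8+12+11 = 71
HQ → B1 → Z6 → H9 → G9 → A6 → R4 → HQ: 12+3+11+6+12+20+13 = 77
HQ → B1 → Z6 → H9 → G9 → R4 → A6 → HQ: 12+3+11+6+8+20+11 = 71
HQ → B1 → Z6 → A6 → H9 → R4 → G9 → HQ: 12+3+13+7+14+8+5 = 62
HQ → B1 → Z6 → A6 → H9 → G9 → R4 → HQ: 12+3+13+7+6+8+13 = 62
… (352 more)
HQ → H9 → B1 → Z6 → A6 → R4 → G9 → HQ: 4+8+3+13+20+8+5 = 61  ← best
The minimum is 61.
One optimal route: HQ → H9 → B1 → Z6 → A6 → R4 → G9 → HQ (or its reverse).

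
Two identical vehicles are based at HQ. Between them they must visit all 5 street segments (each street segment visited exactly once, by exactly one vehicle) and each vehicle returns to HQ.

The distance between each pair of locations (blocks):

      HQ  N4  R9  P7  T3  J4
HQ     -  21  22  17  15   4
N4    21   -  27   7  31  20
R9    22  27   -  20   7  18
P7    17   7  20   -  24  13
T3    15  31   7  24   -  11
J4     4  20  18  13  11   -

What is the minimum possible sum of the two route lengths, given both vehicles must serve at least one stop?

There are 2^4 − 1 = 15 ways to divide the 5 stops into two non-empty groups. For each, the best each vehicle can do is its own shortest tour through its group:
  {N4} + {R9, P7, T3, J4}: 42 + 59 = 101
  {R9} + {N4, P7, T3, J4}: 44 + 67 = 111
  {N4, R9} + {P7, T3, J4}: 70 + 56 = 126
  {P7} + {N4, R9, T3, J4}: 34 + 70 = 104
  {N4, P7} + {R9, T3, J4}: 45 + 44 = 89
  {R9, P7} + {N4, T3, J4}: 59 + 67 = 126
  … (15 splits in total)
  {N4, R9, P7, T3} + {J4}: 70 + 8 = 78  ← best
Best: vehicle 1 HQ → N4 → P7 → R9 → T3 → HQ = 70; vehicle 2 HQ → J4 → HQ = 8; combined 78.

Minimum combined distance: 78 blocks.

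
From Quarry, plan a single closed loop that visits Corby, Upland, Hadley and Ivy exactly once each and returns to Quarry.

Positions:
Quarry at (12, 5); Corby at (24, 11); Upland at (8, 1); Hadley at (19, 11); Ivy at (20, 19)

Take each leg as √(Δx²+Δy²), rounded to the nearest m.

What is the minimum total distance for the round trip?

51 m — the shortest possible round trip.

With 4 stops there are 4!/2 = 12 distinct round trips (a route and its reverse cost the same).
Quarry → Corby → Upland → Hadley → Ivy → Quarry: 13+19+15+8+16 = 71
Quarry → Corby → Upland → Ivy → Hadley → Quarry: 13+19+22+8+9 = 71
Quarry → Corby → Hadley → Upland → Ivy → Quarry: 13+5+15+22+16 = 71
Quarry → Corby → Hadley → Ivy → Upland → Quarry: 13+5+8+22+6 = 54
Quarry → Corby → Ivy → Upland → Hadley → Quarry: 13+9+22+15+9 = 68
Quarry → Corby → Ivy → Hadley → Upland → Quarry: 13+9+8+15+6 = 51
Quarry → Upland → Corby → Hadley → Ivy → Quarry: 6+19+5+8+16 = 54
Quarry → Upland → Corby → Ivy → Hadley → Quarry: 6+19+9+8+9 = 51
Quarry → Upland → Hadley → Corby → Ivy → Quarry: 6+15+5+9+16 = 51
Quarry → Upland → Ivy → Corby → Hadley → Quarry: 6+22+9+5+9 = 51
Quarry → Hadley → Corby → Upland → Ivy → Quarry: 9+5+19+22+16 = 71
Quarry → Hadley → Upland → Corby → Ivy → Quarry: 9+15+19+9+16 = 68
The minimum is 51.
One optimal route: Quarry → Corby → Ivy → Hadley → Upland → Quarry (or its reverse).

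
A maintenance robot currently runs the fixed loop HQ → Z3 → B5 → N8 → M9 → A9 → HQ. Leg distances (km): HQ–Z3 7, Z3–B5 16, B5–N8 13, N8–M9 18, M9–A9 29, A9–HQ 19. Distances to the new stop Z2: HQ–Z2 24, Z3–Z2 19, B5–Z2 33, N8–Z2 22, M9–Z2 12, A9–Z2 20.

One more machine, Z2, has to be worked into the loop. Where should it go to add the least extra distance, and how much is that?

Insertion cost between consecutive stops i–j is d(i,Z2) + d(Z2,j) − d(i,j):
  between HQ and Z3: 24 + 19 − 7 = 36
  between Z3 and B5: 19 + 33 − 16 = 36
  between B5 and N8: 33 + 22 − 13 = 42
  between N8 and M9: 22 + 12 − 18 = 16
  between M9 and A9: 12 + 20 − 29 = 3
  between A9 and HQ: 20 + 24 − 19 = 25
Cheapest insertion is between M9 and A9, adding 3.
New total = 102 + 3 = 105.

Minimum extra distance: 3 km, inserting Z2 between M9 and A9.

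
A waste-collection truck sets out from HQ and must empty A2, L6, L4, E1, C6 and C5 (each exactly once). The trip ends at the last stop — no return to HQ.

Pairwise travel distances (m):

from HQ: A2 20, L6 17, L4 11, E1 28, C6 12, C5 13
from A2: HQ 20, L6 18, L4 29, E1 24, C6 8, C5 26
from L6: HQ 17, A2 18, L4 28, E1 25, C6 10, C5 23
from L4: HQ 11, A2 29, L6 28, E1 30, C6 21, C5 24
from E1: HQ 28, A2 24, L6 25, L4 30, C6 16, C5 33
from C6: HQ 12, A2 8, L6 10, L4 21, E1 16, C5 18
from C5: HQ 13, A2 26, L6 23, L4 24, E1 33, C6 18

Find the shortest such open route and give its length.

There are 6! = 720 possible orderings.
HQ - A2 - L6 - L4 - E1 - C6 - C5: 20+18+28+30+16+18 = 130
HQ - A2 - L6 - L4 - E1 - C5 - C6: 20+18+28+30+33+18 = 147
HQ - A2 - L6 - L4 - C6 - E1 - C5: 20+18+28+21+16+33 = 136
HQ - A2 - L6 - L4 - C6 - C5 - E1: 20+18+28+21+18+33 = 138
HQ - A2 - L6 - L4 - C5 - E1 - C6: 20+18+28+24+33+16 = 139
HQ - A2 - L6 - L4 - C5 - C6 - E1: 20+18+28+24+18+16 = 124
HQ - A2 - L6 - E1 - L4 - C6 - C5: 20+18+25+30+21+18 = 132
HQ - A2 - L6 - E1 - L4 - C5 - C6: 20+18+25+30+24+18 = 135
… (712 more)
HQ - L4 - C5 - L6 - A2 - C6 - E1: 11+24+23+18+8+16 = 100  ← best
The minimum is 100.
One shortest path: HQ → L4 → C5 → L6 → A2 → C6 → E1.

Shortest open route: 100 m.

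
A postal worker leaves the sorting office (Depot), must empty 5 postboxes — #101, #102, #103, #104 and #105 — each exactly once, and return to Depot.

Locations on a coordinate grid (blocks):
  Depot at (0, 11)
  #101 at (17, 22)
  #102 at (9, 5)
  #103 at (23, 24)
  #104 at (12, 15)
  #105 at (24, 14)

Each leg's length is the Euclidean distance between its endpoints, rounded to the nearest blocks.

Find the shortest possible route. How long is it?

With 5 stops there are 5!/2 = 60 distinct round trips (a route and its reverse cost the same).
Depot → #101 → #102 → #103 → #104 → #105 → Depot: 20+19+24+14+12+24 = 113
Depot → #101 → #102 → #103 → #105 → #104 → Depot: 20+19+24+10+12+13 = 98
Depot → #101 → #102 → #104 → #103 → #105 → Depot: 20+19+10+14+10+24 = 97
Depot → #101 → #102 → #104 → #105 → #103 → Depot: 20+19+10+12+10+26 = 97
Depot → #101 → #102 → #105 → #103 → #104 → Depot: 20+19+17+10+14+13 = 93
Depot → #101 → #102 → #105 → #104 → #103 → Depot: 20+19+17+12+14+26 = 108
Depot → #101 → #103 → #102 → #104 → #105 → Depot: 20+6+24+10+12+24 = 96
Depot → #101 → #103 → #102 → #105 → #104 → Depot: 20+6+24+17+12+13 = 92
Depot → #101 → #103 → #104 → #102 → #105 → Depot: 20+6+14+10+17+24 = 91
Depot → #101 → #103 → #104 → #105 → #102 → Depot: 20+6+14+12+17+11 = 80
Depot → #101 → #103 → #105 → #102 → #104 → Depot: 20+6+10+17+10+13 = 76
Depot → #101 → #103 → #105 → #104 → #102 → Depot: 20+6+10+12+10+11 = 69
Depot → #101 → #104 → #102 → #103 → #105 → Depot: 20+9+10+24+10+24 = 97
Depot → #101 → #104 → #102 → #105 → #103 → Depot: 20+9+10+17+10+26 = 92
… (46 more)
Depot → #102 → #105 → #103 → #101 → #104 → Depot: 11+17+10+6+9+13 = 66  ← best
The minimum is 66.
One optimal route: Depot → #102 → #105 → #103 → #101 → #104 → Depot (or its reverse).

Shortest round trip = 66 blocks.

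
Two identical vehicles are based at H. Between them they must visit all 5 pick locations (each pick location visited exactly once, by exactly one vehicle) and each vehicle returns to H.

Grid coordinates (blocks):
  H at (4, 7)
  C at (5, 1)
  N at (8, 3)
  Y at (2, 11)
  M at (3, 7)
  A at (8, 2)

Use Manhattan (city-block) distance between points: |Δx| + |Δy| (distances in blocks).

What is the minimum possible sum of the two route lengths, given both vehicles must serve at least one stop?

32 blocks — the smallest possible combined total.

Try each way of splitting the stops between the two vehicles (each non-empty) and, for each split, find the best tour for each vehicle:
  {C} + {N, Y, M, A}: 14 + 30 = 44
  {N} + {C, Y, M, A}: 16 + 32 = 48
  {C, N} + {Y, M, A}: 20 + 30 = 50
  {Y} + {C, N, M, A}: 12 + 22 = 34
  {C, Y} + {N, M, A}: 26 + 20 = 46
  {N, Y} + {C, M, A}: 28 + 22 = 50
  … (15 splits in total)
  {Y, M} + {C, N, A}: 12 + 20 = 32  ← best
Best: vehicle 1 H → Y → M → H = 12; vehicle 2 H → C → A → N → H = 20; combined 32.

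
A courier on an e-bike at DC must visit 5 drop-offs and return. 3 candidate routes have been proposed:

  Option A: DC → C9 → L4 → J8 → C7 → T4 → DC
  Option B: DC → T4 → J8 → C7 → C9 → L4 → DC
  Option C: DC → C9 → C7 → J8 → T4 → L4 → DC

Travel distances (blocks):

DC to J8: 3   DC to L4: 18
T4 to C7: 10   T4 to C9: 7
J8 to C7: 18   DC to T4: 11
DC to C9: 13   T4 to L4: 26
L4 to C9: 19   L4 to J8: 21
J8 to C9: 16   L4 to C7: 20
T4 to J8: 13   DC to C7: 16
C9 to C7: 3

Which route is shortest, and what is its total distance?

Option A: 13 + 19 + 21 + 18 + 10 + 11 = 92
Option B: 11 + 13 + 18 + 3 + 19 + 18 = 82
Option C: 13 + 3 + 18 + 13 + 26 + 18 = 91

Shortest is Option B, total 82 blocks.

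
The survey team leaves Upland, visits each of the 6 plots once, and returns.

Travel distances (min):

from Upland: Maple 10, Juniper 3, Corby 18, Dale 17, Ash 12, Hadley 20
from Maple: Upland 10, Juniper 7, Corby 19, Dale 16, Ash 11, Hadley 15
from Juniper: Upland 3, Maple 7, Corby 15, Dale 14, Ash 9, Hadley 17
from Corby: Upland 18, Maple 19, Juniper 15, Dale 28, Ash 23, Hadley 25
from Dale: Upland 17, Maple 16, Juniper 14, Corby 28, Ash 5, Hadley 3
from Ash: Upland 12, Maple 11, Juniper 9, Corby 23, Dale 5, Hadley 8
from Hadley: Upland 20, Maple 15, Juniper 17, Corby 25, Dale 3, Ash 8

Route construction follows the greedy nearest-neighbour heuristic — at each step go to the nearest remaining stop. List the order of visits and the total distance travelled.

From Upland: distances to unvisited — Juniper=3, Maple=10, Ash=12, Dale=17, Corby=18, Hadley=20. Nearest is Juniper (3).
From Juniper: distances to unvisited — Maple=7, Ash=9, Dale=14, Corby=15, Hadley=17. Nearest is Maple (7).
From Maple: distances to unvisited — Ash=11, Hadley=15, Dale=16, Corby=19. Nearest is Ash (11).
From Ash: distances to unvisited — Dale=5, Hadley=8, Corby=23. Nearest is Dale (5).
From Dale: distances to unvisited — Hadley=3, Corby=28. Nearest is Hadley (3).
From Hadley: distances to unvisited — Corby=25. Nearest is Corby (25).
Return Corby→Upland: 18.
Total = 3 + 7 + 11 + 5 + 3 + 25 + 18 = 72.

Nearest-neighbour total = 72 min; route Upland → Juniper → Maple → Ash → Dale → Hadley → Corby → Upland.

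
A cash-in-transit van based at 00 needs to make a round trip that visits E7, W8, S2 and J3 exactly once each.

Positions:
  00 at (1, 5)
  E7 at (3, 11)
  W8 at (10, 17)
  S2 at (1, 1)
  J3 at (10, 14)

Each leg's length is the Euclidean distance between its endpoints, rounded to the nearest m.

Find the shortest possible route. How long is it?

38 m — the shortest possible round trip.

00 → E7 → W8 → S2 → J3 → 00: 6+9+18+16+13 = 62
00 → E7 → W8 → J3 → S2 → 00: 6+9+3+16+4 = 38
00 → E7 → S2 → W8 → J3 → 00: 6+10+18+3+13 = 50
00 → E7 → S2 → J3 → W8 → 00: 6+10+16+3+15 = 50
00 → E7 → J3 → W8 → S2 → 00: 6+8+3+18+4 = 39
00 → E7 → J3 → S2 → W8 → 00: 6+8+16+18+15 = 63
00 → W8 → E7 → S2 → J3 → 00: 15+9+10+16+13 = 63
00 → W8 → E7 → J3 → S2 → 00: 15+9+8+16+4 = 52
00 → W8 → S2 → E7 → J3 → 00: 15+18+10+8+13 = 64
00 → W8 → J3 → E7 → S2 → 00: 15+3+8+10+4 = 40
00 → S2 → E7 → W8 → J3 → 00: 4+10+9+3+13 = 39
00 → S2 → W8 → E7 → J3 → 00: 4+18+9+8+13 = 52
The minimum is 38.
One optimal route: 00 → E7 → W8 → J3 → S2 → 00 (or its reverse).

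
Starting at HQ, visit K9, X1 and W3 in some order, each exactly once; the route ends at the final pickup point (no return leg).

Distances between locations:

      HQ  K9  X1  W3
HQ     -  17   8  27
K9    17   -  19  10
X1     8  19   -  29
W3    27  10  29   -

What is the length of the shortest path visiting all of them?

Shortest open route: 37.

There are 3! = 6 possible orderings.
HQ→K9→X1→W3: 17+19+29 = 65
HQ→K9→W3→X1: 17+10+29 = 56
HQ→X1→K9→W3: 8+19+10 = 37
HQ→X1→W3→K9: 8+29+10 = 47
HQ→W3→K9→X1: 27+10+19 = 56
HQ→W3→X1→K9: 27+29+19 = 75
The minimum is 37.
One shortest path: HQ → X1 → K9 → W3.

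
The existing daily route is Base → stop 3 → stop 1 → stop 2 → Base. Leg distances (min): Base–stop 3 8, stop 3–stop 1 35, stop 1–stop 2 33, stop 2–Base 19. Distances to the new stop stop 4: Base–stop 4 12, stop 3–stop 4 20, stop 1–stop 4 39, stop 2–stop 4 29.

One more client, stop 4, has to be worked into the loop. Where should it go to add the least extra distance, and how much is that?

+22 min — insert stop 4 between stop 2 and Base.

Insertion cost between consecutive stops i–j is d(i,stop 4) + d(stop 4,j) − d(i,j):
  between Base and stop 3: 12 + 20 − 8 = 24
  between stop 3 and stop 1: 20 + 39 − 35 = 24
  between stop 1 and stop 2: 39 + 29 − 33 = 35
  between stop 2 and Base: 29 + 12 − 19 = 22
Cheapest insertion is between stop 2 and Base, adding 22.
New total = 95 + 22 = 117.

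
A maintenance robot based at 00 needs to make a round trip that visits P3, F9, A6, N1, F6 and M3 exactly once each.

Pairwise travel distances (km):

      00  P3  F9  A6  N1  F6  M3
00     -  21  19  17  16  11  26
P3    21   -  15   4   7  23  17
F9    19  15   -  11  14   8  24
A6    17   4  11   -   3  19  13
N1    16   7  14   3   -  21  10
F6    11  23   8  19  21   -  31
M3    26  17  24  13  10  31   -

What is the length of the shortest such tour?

There are 360 distinct closed tours to check (reversals are equivalent).
00→P3→F9→A6→N1→F6→M3→00: 21+15+11+3+21+31+26 = 128
00→P3→F9→A6→N1→M3→F6→00: 21+15+11+3+10+31+11 = 102
00→P3→F9→A6→F6→N1→M3→00: 21+15+11+19+21+10+26 = 123
00→P3→F9→A6→F6→M3→N1→00: 21+15+11+19+31+10+16 = 123
00→P3→F9→A6→M3→N1→F6→00: 21+15+11+13+10+21+11 = 102
00→P3→F9→A6→M3→F6→N1→00: 21+15+11+13+31+21+16 = 128
00→P3→F9→N1→A6→F6→M3→00: 21+15+14+3+19+31+26 = 129
00→P3→F9→N1→A6→M3→F6→00: 21+15+14+3+13+31+11 = 108
… (352 more)
00→N1→M3→P3→A6→F9→F6→00: 16+10+17+4+11+8+11 = 77  ← best
The minimum is 77.
One optimal route: 00 → N1 → M3 → P3 → A6 → F9 → F6 → 00 (or its reverse).

Minimum total distance: 77 km.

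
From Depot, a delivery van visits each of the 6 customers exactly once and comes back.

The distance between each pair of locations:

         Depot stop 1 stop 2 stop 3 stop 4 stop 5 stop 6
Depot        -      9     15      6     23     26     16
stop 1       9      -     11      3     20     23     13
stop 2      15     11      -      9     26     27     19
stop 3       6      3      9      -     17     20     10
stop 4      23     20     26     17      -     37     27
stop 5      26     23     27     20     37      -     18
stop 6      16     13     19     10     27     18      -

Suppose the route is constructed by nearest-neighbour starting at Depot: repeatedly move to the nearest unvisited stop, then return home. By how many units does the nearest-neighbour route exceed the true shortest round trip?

The nearest-neighbour route is 2 longer than optimal.

From Depot: stop 3=6, stop 1=9, stop 2=15, stop 6=16, stop 4=23, stop 5=26 → choose stop 3 (6).
From stop 3: stop 1=3, stop 2=9, stop 6=10, stop 4=17, stop 5=20 → choose stop 1 (3).
From stop 1: stop 2=11, stop 6=13, stop 4=20, stop 5=23 → choose stop 2 (11).
From stop 2: stop 6=19, stop 4=26, stop 5=27 → choose stop 6 (19).
From stop 6: stop 5=18, stop 4=27 → choose stop 5 (18).
From stop 5: stop 4=37 → choose stop 4 (37).
NN route Depot → stop 3 → stop 1 → stop 2 → stop 6 → stop 5 → stop 4 → Depot costs 117.
Optimal: Depot → stop 1 → stop 2 → stop 5 → stop 6 → stop 3 → stop 4 → Depot costs 115 (by enumerating all 360 distinct tours).
Excess = 117 − 115 = 2.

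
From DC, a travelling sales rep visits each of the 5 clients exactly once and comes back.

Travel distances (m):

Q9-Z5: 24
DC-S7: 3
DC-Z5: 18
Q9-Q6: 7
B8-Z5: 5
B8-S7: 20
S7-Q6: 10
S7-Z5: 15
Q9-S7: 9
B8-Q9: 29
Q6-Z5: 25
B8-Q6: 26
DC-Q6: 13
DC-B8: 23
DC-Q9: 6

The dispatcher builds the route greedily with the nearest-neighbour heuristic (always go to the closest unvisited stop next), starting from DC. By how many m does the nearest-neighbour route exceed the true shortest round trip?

From DC: S7=3, Q9=6, Q6=13, Z5=18, B8=23 → choose S7 (3).
From S7: Q9=9, Q6=10, Z5=15, B8=20 → choose Q9 (9).
From Q9: Q6=7, Z5=24, B8=29 → choose Q6 (7).
From Q6: Z5=25, B8=26 → choose Z5 (25).
From Z5: B8=5 → choose B8 (5).
NN route DC → S7 → Q9 → Q6 → Z5 → B8 → DC costs 72.
Optimal: DC → Q9 → Q6 → B8 → Z5 → S7 → DC costs 62 (by enumerating all 60 distinct tours).
Excess = 72 − 62 = 10.

Excess over optimum: 10 m.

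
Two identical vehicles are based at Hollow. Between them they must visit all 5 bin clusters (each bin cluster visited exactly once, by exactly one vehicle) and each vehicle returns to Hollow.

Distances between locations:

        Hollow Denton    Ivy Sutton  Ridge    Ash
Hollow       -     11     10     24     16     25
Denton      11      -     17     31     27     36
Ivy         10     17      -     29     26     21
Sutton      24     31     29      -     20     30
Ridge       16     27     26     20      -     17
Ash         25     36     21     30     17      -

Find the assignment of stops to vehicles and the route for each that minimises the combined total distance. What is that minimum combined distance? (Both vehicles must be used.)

Minimum combined distance: 114.

Try each way of splitting the stops between the two vehicles (each non-empty) and, for each split, find the best tour for each vehicle:
  {Denton} + {Ivy, Sutton, Ridge, Ash}: 22 + 92 = 114
  {Ivy} + {Denton, Sutton, Ridge, Ash}: 20 + 104 = 124
  {Denton, Ivy} + {Sutton, Ridge, Ash}: 38 + 86 = 124
  {Sutton} + {Denton, Ivy, Ridge, Ash}: 48 + 82 = 130
  {Denton, Sutton} + {Ivy, Ridge, Ash}: 66 + 64 = 130
  {Ivy, Sutton} + {Denton, Ridge, Ash}: 63 + 80 = 143
  … (15 splits in total)
Best: vehicle 1 Hollow → Denton → Hollow = 22; vehicle 2 Hollow → Ivy → Ash → Ridge → Sutton → Hollow = 92; combined 114.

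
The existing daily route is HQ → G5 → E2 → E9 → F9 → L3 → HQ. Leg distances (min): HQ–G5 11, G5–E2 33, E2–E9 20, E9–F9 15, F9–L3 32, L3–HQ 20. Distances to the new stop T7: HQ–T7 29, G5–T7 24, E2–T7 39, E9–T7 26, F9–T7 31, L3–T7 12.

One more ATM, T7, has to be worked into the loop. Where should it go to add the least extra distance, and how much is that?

Insertion cost between consecutive stops i–j is d(i,T7) + d(T7,j) − d(i,j):
  between HQ and G5: 29 + 24 − 11 = 42
  between G5 and E2: 24 + 39 − 33 = 30
  between E2 and E9: 39 + 26 − 20 = 45
  between E9 and F9: 26 + 31 − 15 = 42
  between F9 and L3: 31 + 12 − 32 = 11
  between L3 and HQ: 12 + 29 − 20 = 21
Cheapest insertion is between F9 and L3, adding 11.
New total = 131 + 11 = 142.

Adding 11 min by placing T7 on the F9–L3 leg.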